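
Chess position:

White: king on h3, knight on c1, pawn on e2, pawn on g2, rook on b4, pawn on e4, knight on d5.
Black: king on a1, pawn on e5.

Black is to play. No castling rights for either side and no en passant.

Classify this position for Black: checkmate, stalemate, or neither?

stalemate

Black to move; black king on a1.
In check: no.
King squares — b1: attacked by Rb4; a2: attacked by Nc1; b2: attacked by Rb4.
Legal moves for Black: none.
Not in check and no legal moves → stalemate.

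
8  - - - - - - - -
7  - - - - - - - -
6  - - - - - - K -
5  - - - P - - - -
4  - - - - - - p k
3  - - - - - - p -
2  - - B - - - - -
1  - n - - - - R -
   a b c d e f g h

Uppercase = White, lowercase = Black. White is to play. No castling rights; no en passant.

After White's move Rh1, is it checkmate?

After Rh1: black king on h4; in check: yes, from the white rook on h1.
King squares — g3: own pawn; h3: attacked by Rh1; g4: own pawn; g5: attacked by Kg6; h5: attacked by Rh1.
Black has no legal moves → checkmate.

yes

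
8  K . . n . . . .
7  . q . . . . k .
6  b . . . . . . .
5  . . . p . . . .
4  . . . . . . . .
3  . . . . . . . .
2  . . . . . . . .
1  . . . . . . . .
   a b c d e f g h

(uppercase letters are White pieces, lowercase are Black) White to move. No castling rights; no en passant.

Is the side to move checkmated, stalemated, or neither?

White to move; white king on a8.
In check: yes, from the black queen on b7.
King squares — a7: attacked by Qb7; b7: attacked by Ba6; b8: attacked by Qb7.
Legal moves for White: none.
In check with no legal moves → checkmate.

checkmate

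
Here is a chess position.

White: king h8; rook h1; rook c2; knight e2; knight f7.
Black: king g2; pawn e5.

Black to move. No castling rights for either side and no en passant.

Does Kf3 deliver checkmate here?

no

After Kf3: white king on h8; in check: no.
White is not in check, so this cannot be checkmate.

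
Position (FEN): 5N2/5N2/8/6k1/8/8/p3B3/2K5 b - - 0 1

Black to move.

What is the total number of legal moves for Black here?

Black to move; king on g5.
In check: yes, from the white knight on f7.
Legal moves: Kf6, Kf5, Kh4, Kf4.
Count: 4.

4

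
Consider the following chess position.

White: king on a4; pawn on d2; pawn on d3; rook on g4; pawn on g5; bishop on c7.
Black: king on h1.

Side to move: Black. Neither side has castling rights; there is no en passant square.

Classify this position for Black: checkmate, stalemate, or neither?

stalemate

Black to move; black king on h1.
In check: no.
King squares — g1: attacked by Rg4; g2: attacked by Rg4; h2: attacked by Bc7.
Legal moves for Black: none.
Not in check and no legal moves → stalemate.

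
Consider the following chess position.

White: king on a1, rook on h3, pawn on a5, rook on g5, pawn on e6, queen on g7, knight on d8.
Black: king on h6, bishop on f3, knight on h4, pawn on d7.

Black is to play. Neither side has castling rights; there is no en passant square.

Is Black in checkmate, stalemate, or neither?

Black to move; black king on h6.
In check: yes, from the white queen on g7.
King squares — g5: attacked by Qg7; h5: attacked by Rg5; g6: attacked by Rg5; g7: attacked by Rg5; h7: attacked by Qg7.
Legal moves for Black: none.
In check with no legal moves → checkmate.

checkmate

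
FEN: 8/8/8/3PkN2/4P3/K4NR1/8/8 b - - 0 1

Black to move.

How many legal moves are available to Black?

3

Black to move; king on e5.
In check: yes, from the white knight on f3.
Legal moves: Kf6, Kf4, Kxe4.
Count: 3.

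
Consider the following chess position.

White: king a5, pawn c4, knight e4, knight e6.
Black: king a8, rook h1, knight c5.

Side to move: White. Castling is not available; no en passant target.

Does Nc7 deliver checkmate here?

no

After Nc7: black king on a8; in check: yes, from the white knight on c7.
Black has 3 legal replies: Kb8, Kb7, Ka7.
In check but a legal move exists → not checkmate.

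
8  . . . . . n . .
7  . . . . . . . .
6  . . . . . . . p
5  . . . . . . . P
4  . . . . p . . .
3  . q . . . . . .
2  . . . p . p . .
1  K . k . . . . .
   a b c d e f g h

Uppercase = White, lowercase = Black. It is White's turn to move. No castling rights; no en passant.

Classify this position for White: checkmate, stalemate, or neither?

White to move; white king on a1.
In check: no.
King squares — b1: attacked by Kc1; a2: attacked by Qb3; b2: attacked by Kc1.
Legal moves for White: none.
Not in check and no legal moves → stalemate.

stalemate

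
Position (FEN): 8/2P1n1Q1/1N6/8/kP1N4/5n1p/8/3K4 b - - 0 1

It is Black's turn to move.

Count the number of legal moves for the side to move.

2

Black to move; king on a4.
In check: yes, from the white knight on b6.
Legal moves: Kxb4, Ka3.
Count: 2.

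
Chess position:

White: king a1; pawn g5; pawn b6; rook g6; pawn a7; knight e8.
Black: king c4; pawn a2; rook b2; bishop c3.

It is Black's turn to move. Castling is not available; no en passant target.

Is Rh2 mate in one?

yes

After Rh2: white king on a1; in check: yes, from the black bishop on c3.
King squares — b1: attacked by Pa2; a2: attacked by Rh2; b2: attacked by Rh2.
White has no legal moves → checkmate.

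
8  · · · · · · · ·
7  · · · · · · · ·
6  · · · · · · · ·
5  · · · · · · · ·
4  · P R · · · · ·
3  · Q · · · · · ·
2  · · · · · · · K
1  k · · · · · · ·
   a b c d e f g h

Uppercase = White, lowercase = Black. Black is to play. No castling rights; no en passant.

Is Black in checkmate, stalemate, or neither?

Black to move; black king on a1.
In check: no.
King squares — b1: attacked by Qb3; a2: attacked by Qb3; b2: attacked by Qb3.
Legal moves for Black: none.
Not in check and no legal moves → stalemate.

stalemate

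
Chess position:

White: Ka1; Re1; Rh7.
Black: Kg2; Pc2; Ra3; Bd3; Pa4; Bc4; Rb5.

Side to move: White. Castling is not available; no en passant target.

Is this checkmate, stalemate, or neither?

checkmate

White to move; white king on a1.
In check: yes, from the black rook on a3.
King squares — b1: attacked by Pc2; a2: attacked by Ra3; b2: attacked by Rb5.
Legal moves for White: none.
In check with no legal moves → checkmate.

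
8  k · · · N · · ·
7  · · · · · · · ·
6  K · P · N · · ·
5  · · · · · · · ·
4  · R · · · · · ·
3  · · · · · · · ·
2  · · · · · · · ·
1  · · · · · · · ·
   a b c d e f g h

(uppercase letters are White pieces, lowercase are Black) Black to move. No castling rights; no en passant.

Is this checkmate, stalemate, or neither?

Black to move; black king on a8.
In check: no.
King squares — a7: attacked by Ka6; b7: attacked by Rb4; b8: attacked by Rb4.
Legal moves for Black: none.
Not in check and no legal moves → stalemate.

stalemate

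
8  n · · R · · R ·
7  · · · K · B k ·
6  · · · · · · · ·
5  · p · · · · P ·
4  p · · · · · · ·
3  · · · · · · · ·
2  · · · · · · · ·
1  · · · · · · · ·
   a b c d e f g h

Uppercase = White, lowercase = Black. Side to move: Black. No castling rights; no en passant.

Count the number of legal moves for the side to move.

2

Black to move; king on g7.
In check: yes, from the white rook on g8.
Legal moves: Kh7, Kxf7.
Count: 2.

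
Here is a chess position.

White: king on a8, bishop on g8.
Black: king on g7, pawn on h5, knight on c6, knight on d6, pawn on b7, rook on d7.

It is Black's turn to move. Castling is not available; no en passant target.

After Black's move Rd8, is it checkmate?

After Rd8: white king on a8; in check: yes, from the black rook on d8.
King squares — a7: attacked by Nc6; b7: attacked by Nd6; b8: attacked by Nc6.
White has no legal moves → checkmate.

yes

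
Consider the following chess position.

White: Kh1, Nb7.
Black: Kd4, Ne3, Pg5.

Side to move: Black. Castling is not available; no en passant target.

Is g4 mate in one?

After g4: white king on h1; in check: no.
White is not in check, so this cannot be checkmate.

no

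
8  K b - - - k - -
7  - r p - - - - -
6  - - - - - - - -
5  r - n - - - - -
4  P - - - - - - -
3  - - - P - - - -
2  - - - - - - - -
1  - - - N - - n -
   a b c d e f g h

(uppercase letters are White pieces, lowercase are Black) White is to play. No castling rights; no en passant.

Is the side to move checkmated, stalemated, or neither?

White to move; white king on a8.
In check: yes, from the black rook on a5.
King squares — a7: attacked by Ra5; b7: attacked by Nc5; b8: attacked by Rb7.
Legal moves for White: none.
In check with no legal moves → checkmate.

checkmate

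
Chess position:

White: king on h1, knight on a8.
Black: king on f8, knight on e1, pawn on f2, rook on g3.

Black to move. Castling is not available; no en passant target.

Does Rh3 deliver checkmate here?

After Rh3: white king on h1; in check: yes, from the black rook on h3.
King squares — g1: attacked by Pf2; g2: attacked by Ne1; h2: attacked by Rh3.
White has no legal moves → checkmate.

yes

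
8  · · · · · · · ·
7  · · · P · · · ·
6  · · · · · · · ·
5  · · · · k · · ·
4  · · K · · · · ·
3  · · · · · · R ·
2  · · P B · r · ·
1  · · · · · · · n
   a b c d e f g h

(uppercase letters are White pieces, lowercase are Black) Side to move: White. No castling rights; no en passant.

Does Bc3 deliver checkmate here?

no

After Bc3: black king on e5; in check: yes, from the white bishop on c3.
Black has 5 legal replies: Ke6, Kd6, Kf5, Kf4, Ke4.
In check but a legal move exists → not checkmate.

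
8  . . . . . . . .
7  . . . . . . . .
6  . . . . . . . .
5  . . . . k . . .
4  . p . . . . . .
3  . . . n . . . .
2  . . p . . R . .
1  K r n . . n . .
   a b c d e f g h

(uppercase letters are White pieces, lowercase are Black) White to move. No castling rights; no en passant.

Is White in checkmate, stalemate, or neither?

checkmate

White to move; white king on a1.
In check: yes, from the black rook on b1.
King squares — b1: attacked by Pc2; a2: attacked by Nc1; b2: attacked by Rb1.
Legal moves for White: none.
In check with no legal moves → checkmate.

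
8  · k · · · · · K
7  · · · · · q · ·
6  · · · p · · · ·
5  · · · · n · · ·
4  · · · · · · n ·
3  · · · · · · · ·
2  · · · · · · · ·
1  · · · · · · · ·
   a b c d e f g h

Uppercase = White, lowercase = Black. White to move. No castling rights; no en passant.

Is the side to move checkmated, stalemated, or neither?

White to move; white king on h8.
In check: no.
King squares — g7: attacked by Qf7; h7: attacked by Qf7; g8: attacked by Qf7.
Legal moves for White: none.
Not in check and no legal moves → stalemate.

stalemate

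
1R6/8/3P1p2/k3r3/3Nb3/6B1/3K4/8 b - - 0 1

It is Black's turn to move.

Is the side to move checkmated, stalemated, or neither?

neither

Black to move; black king on a5.
In check: no.
Legal moves for Black include: Re8, Re7, Re6, Rh5, Rg5, Rf5, Rd5, Rc5, Rb5, Ka6, Ka4, Ba8, Bh7, Bb7, Bg6, Bc6, Bf5, Bd5, ... (list truncated; more exist).
Black has legal moves and is not in check → neither.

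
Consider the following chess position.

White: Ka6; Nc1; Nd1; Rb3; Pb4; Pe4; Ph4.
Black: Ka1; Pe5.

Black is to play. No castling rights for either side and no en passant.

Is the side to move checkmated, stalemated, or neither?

Black to move; black king on a1.
In check: no.
King squares — b1: attacked by Rb3; a2: attacked by Nc1; b2: attacked by Nd1.
Legal moves for Black: none.
Not in check and no legal moves → stalemate.

stalemate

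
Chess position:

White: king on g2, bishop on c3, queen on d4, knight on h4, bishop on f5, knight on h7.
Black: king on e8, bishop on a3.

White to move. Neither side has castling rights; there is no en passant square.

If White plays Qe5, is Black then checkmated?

no

After Qe5: black king on e8; in check: yes, from the white queen on e5.
Black has 3 legal replies: Kd8, Kf7, Be7.
In check but a legal move exists → not checkmate.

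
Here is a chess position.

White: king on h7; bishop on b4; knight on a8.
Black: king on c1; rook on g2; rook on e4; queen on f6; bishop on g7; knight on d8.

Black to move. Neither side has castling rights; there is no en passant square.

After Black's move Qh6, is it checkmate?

After Qh6: white king on h7; in check: yes, from the black queen on h6.
White has 1 legal reply: Kg8.
In check but a legal move exists → not checkmate.

no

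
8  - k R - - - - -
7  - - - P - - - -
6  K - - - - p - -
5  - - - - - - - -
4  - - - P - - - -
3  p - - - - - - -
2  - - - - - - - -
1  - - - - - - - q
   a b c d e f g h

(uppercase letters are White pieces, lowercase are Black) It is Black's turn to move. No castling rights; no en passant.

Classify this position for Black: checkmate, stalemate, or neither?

checkmate

Black to move; black king on b8.
In check: yes, from the white rook on c8.
King squares — a7: attacked by Ka6; b7: attacked by Ka6; c7: attacked by Rc8; a8: attacked by Rc8; c8: attacked by Pd7.
Legal moves for Black: none.
In check with no legal moves → checkmate.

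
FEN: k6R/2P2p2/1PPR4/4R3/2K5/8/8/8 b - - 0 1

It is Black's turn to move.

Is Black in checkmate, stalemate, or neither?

checkmate

Black to move; black king on a8.
In check: yes, from the white rook on h8.
King squares — a7: attacked by Pb6; b7: attacked by Pc6; b8: attacked by Pc7.
Legal moves for Black: none.
In check with no legal moves → checkmate.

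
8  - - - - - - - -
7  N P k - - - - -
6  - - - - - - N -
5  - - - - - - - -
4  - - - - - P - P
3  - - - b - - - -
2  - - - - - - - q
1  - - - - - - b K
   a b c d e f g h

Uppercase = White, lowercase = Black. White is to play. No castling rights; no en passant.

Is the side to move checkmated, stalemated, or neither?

checkmate

White to move; white king on h1.
In check: yes, from the black queen on h2.
King squares — g1: attacked by Qh2; g2: attacked by Qh2; h2: attacked by Bg1.
Legal moves for White: none.
In check with no legal moves → checkmate.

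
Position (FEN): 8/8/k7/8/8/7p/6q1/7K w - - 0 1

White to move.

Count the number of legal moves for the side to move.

White to move; king on h1.
In check: yes, from the black queen on g2.
Legal moves: none.
Count: 0.

0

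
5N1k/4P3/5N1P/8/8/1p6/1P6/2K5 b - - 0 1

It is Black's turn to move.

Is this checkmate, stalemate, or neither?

Black to move; black king on h8.
In check: no.
King squares — g7: attacked by Ph6; h7: attacked by Nf6; g8: attacked by Nf6.
Legal moves for Black: none.
Not in check and no legal moves → stalemate.

stalemate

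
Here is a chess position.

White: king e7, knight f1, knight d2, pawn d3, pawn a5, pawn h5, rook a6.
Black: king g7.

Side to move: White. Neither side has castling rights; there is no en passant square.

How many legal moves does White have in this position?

24

White to move; king on e7.
In check: no.
Legal moves: Ke8, Kd8, Kd7, Ke6, Kd6, Ra8, Ra7, Rh6, Rg6+, Rf6, Re6, Rd6, Rc6, Rb6, Ne4, Nc4, Nf3, Nb3, Nb1, Ng3, Ne3, Nh2, h6+, d4.
Count: 24.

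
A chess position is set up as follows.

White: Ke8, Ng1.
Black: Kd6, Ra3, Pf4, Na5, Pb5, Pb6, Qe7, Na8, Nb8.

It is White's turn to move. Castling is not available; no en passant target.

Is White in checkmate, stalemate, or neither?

checkmate

White to move; white king on e8.
In check: yes, from the black queen on e7.
King squares — d7: attacked by Kd6; e7: attacked by Kd6; f7: attacked by Qe7; d8: attacked by Qe7; f8: attacked by Qe7.
Legal moves for White: none.
In check with no legal moves → checkmate.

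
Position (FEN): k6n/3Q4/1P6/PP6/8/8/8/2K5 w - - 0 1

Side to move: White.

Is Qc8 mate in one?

yes

After Qc8: black king on a8; in check: yes, from the white queen on c8.
King squares — a7: attacked by Pb6; b7: attacked by Qc8; b8: attacked by Qc8.
Black has no legal moves → checkmate.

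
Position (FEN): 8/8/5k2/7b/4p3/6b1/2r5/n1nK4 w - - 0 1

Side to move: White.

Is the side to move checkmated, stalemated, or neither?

checkmate

White to move; white king on d1.
In check: yes, from the black bishop on h5.
King squares — c1: attacked by Rc2; e1: attacked by Bg3; c2: attacked by Na1; d2: attacked by Rc2; e2: attacked by Nc1.
Legal moves for White: none.
In check with no legal moves → checkmate.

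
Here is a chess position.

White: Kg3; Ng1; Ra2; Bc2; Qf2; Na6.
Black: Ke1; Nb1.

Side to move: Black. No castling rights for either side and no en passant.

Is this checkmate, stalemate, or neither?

Black to move; black king on e1.
In check: yes, from the white queen on f2.
King squares — d1: attacked by Bc2; f1: attacked by Qf2; d2: attacked by Qf2; e2: attacked by Ng1; f2: attacked by Kg3.
Legal moves for Black: none.
In check with no legal moves → checkmate.

checkmate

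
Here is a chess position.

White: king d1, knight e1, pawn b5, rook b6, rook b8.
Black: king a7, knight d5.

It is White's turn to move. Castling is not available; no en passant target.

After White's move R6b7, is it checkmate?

yes

After R6b7: black king on a7; in check: yes, from the white rook on b7.
King squares — a6: attacked by Pb5; b6: attacked by Rb7; b7: attacked by Rb8; a8: attacked by Rb8; b8: attacked by Rb7.
Black has no legal moves → checkmate.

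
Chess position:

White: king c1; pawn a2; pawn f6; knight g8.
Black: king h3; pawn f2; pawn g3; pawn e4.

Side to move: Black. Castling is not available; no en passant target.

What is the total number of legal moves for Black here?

Black to move; king on h3.
In check: no.
Legal moves: Kh4, Kg4, Kh2, Kg2, e3, g2, f1=Q+, f1=R+, f1=B, f1=N.
Count: 10.

10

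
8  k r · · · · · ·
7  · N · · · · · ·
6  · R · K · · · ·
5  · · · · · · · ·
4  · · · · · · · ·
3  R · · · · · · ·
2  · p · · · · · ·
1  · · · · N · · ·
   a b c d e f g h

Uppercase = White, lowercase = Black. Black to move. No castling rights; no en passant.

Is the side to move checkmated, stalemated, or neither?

Black to move; black king on a8.
In check: yes, from the white rook on a3.
King squares — a7: attacked by Ra3; b7: attacked by Rb6; b8: own rook.
Legal moves for Black: none.
In check with no legal moves → checkmate.

checkmate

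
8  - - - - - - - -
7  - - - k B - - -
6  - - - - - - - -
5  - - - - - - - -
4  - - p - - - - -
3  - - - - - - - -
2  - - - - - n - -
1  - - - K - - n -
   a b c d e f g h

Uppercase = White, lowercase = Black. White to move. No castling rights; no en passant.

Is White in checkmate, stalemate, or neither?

neither

White to move; white king on d1.
In check: yes, from the black knight on f2.
Legal moves for White: Kd2, Kc2, Ke1, Kc1.
White is in check but has 4 legal moves → neither.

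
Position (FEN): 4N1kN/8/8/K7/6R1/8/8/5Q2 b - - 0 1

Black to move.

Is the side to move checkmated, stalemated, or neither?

Black to move; black king on g8.
In check: yes, from the white rook on g4.
King squares — f7: attacked by Qf1; g7: attacked by Rg4; h7: available; f8: attacked by Qf1; h8: available.
Legal moves for Black: Kxh8, Kh7.
Black is in check but has 2 legal moves → neither.

neither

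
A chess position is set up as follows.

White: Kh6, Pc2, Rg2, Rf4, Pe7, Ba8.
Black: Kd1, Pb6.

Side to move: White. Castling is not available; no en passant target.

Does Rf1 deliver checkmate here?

After Rf1: black king on d1; in check: yes, from the white rook on f1.
King squares — c1: attacked by Rf1; e1: attacked by Rf1; c2: attacked by Rg2; d2: attacked by Rg2; e2: attacked by Rg2.
Black has no legal moves → checkmate.

yes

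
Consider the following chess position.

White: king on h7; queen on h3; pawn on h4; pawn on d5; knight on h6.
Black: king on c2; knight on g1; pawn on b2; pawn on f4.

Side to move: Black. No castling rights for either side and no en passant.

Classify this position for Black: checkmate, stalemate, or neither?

Black to move; black king on c2.
In check: no.
Legal moves for Black: Kd2, Kd1, Kc1, Kb1, Nxh3, Nf3, Ne2, f3, b1=Q, b1=R, b1=B, b1=N.
Black has 12 legal moves and is not in check → neither.

neither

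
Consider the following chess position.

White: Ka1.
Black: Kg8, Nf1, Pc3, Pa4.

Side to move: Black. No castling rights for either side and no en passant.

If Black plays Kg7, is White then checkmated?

After Kg7: white king on a1; in check: no.
White is not in check, so this cannot be checkmate.

no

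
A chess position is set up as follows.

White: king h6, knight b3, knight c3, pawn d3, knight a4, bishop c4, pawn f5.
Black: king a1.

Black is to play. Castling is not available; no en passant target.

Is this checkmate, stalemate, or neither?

checkmate

Black to move; black king on a1.
In check: yes, from the white knight on b3.
King squares — b1: attacked by Nc3; a2: attacked by Nc3; b2: attacked by Na4.
Legal moves for Black: none.
In check with no legal moves → checkmate.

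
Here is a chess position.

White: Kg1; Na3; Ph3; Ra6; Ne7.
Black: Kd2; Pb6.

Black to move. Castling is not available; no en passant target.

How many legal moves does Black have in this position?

8

Black to move; king on d2.
In check: no.
Legal moves: Ke3, Kd3, Kc3, Ke2, Ke1, Kd1, Kc1, b5.
Count: 8.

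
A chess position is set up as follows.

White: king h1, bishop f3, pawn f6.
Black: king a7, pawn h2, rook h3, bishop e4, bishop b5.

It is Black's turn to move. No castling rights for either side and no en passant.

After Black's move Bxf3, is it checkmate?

yes

After Bxf3: white king on h1; in check: yes, from the black bishop on f3.
King squares — g1: attacked by Ph2; g2: attacked by Bf3; h2: attacked by Rh3.
White has no legal moves → checkmate.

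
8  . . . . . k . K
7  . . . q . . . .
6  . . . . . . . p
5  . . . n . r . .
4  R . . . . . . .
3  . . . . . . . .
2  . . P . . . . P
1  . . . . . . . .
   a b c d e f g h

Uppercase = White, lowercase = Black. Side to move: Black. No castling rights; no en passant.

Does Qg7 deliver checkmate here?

After Qg7: white king on h8; in check: yes, from the black queen on g7.
King squares — g7: attacked by Kf8; h7: attacked by Qg7; g8: attacked by Qg7.
White has no legal moves → checkmate.

yes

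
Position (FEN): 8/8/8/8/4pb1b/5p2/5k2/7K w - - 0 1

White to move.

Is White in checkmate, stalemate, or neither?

White to move; white king on h1.
In check: no.
King squares — g1: attacked by Kf2; g2: attacked by Kf2; h2: attacked by Bf4.
Legal moves for White: none.
Not in check and no legal moves → stalemate.

stalemate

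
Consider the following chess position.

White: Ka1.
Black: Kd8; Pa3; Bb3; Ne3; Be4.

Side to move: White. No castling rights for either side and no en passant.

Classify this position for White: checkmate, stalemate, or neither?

White to move; white king on a1.
In check: no.
King squares — b1: attacked by Be4; a2: attacked by Bb3; b2: attacked by Pa3.
Legal moves for White: none.
Not in check and no legal moves → stalemate.

stalemate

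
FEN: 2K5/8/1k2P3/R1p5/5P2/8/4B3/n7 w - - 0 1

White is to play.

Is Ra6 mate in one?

yes

After Ra6: black king on b6; in check: yes, from the white rook on a6.
King squares — a5: attacked by Ra6; b5: attacked by Be2; c5: own pawn; a6: attacked by Be2; c6: attacked by Ra6; a7: attacked by Ra6; b7: attacked by Kc8; c7: attacked by Kc8.
Black has no legal moves → checkmate.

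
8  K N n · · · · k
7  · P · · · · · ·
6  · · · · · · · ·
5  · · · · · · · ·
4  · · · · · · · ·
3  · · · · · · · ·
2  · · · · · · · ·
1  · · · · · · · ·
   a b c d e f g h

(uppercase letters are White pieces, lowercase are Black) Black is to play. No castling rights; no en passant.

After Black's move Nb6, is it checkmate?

After Nb6: white king on a8; in check: yes, from the black knight on b6.
White has 1 legal reply: Ka7.
In check but a legal move exists → not checkmate.

no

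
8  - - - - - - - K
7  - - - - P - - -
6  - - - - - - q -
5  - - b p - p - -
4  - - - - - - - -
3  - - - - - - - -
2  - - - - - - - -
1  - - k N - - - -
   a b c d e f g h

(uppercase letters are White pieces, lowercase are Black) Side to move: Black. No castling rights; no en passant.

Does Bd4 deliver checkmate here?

After Bd4: white king on h8; in check: yes, from the black bishop on d4.
King squares — g7: attacked by Bd4; h7: attacked by Qg6; g8: attacked by Qg6.
White has no legal moves → checkmate.

yes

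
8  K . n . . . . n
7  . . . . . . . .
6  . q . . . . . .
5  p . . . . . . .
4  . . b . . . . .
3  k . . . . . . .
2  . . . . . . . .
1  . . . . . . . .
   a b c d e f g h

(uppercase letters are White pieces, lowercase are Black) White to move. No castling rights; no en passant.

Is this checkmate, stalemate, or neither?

stalemate

White to move; white king on a8.
In check: no.
King squares — a7: attacked by Qb6; b7: attacked by Qb6; b8: attacked by Qb6.
Legal moves for White: none.
Not in check and no legal moves → stalemate.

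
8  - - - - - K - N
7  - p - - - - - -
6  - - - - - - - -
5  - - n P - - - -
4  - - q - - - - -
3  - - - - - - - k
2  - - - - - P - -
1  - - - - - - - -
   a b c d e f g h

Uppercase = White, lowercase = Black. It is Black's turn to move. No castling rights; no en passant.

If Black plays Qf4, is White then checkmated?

no

After Qf4: white king on f8; in check: yes, from the black queen on f4.
White has 5 legal replies: Kg8, Ke8, Kg7, Ke7, Nf7.
In check but a legal move exists → not checkmate.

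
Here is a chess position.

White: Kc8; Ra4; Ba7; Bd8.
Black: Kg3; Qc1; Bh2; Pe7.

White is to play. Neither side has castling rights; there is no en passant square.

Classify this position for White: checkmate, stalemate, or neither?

White to move; white king on c8.
In check: yes, from the black queen on c1.
Legal moves for White: Kb8, Kd7, Kb7, Bc7+, Bc5, Rc4.
White is in check but has 6 legal moves → neither.

neither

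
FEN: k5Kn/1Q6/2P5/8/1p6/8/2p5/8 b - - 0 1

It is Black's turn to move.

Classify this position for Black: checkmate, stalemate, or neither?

checkmate

Black to move; black king on a8.
In check: yes, from the white queen on b7.
King squares — a7: attacked by Qb7; b7: attacked by Pc6; b8: attacked by Qb7.
Legal moves for Black: none.
In check with no legal moves → checkmate.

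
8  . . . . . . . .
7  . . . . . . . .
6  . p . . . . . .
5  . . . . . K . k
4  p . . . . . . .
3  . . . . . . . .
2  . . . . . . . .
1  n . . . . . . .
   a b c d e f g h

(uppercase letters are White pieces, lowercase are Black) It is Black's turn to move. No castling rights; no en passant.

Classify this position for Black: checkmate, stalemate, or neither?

neither

Black to move; black king on h5.
In check: no.
Legal moves for Black: Kh6, Kh4, Nb3, Nc2, b5, a3.
Black has 6 legal moves and is not in check → neither.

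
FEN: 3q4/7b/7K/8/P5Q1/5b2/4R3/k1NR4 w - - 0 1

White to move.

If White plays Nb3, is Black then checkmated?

yes

After Nb3: black king on a1; in check: yes, from the white rook on d1 and the white knight on b3.
King squares — b1: attacked by Rd1; a2: attacked by Re2; b2: attacked by Re2.
Black has no legal moves → checkmate.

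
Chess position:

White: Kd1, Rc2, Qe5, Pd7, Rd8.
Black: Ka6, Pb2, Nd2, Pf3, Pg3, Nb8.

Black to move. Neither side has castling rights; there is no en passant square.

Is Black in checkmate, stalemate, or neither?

Black to move; black king on a6.
In check: no.
Legal moves for Black: Nxd7, Nc6, Kb7, Ka7, Kb6, Ne4, Nc4, Nb3, Nf1, Nb1, g2, f2, b1=Q+, b1=R+, b1=B, b1=N.
Black has 16 legal moves and is not in check → neither.

neither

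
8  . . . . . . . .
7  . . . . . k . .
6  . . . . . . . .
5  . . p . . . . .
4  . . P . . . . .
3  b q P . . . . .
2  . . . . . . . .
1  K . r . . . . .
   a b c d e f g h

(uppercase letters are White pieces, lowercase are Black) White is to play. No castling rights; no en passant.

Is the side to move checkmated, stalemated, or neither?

White to move; white king on a1.
In check: yes, from the black rook on c1.
King squares — b1: attacked by Rc1; a2: attacked by Qb3; b2: attacked by Ba3.
Legal moves for White: none.
In check with no legal moves → checkmate.

checkmate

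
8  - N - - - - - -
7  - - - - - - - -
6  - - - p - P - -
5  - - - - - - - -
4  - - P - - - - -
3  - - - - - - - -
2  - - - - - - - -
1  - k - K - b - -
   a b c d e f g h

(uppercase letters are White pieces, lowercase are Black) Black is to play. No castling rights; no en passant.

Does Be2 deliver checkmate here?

After Be2: white king on d1; in check: yes, from the black bishop on e2.
White has 3 legal replies: Kxe2, Kd2, Ke1.
In check but a legal move exists → not checkmate.

no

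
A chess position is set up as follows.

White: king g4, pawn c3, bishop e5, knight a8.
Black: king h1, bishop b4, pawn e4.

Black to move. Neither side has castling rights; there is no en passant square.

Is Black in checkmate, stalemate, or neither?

Black to move; black king on h1.
In check: no.
Legal moves for Black: Bf8, Be7, Bd6, Bc5, Ba5, Bxc3, Ba3, Kg2, Kg1, e3.
Black has 10 legal moves and is not in check → neither.

neither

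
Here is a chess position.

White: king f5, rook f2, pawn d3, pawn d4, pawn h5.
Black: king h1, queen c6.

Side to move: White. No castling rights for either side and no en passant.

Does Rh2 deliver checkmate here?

After Rh2: black king on h1; in check: yes, from the white rook on h2.
Black has 2 legal replies: Kxh2, Kg1.
In check but a legal move exists → not checkmate.

no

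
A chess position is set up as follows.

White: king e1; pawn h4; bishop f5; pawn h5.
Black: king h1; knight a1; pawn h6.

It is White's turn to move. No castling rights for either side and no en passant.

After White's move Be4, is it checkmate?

After Be4: black king on h1; in check: yes, from the white bishop on e4.
Black has 2 legal replies: Kh2, Kg1.
In check but a legal move exists → not checkmate.

no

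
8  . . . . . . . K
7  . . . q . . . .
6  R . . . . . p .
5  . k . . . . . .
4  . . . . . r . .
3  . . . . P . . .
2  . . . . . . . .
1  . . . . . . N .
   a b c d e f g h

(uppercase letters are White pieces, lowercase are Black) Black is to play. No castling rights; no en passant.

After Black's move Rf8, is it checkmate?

After Rf8: white king on h8; in check: yes, from the black rook on f8.
King squares — g7: attacked by Qd7; h7: attacked by Qd7; g8: attacked by Rf8.
White has no legal moves → checkmate.

yes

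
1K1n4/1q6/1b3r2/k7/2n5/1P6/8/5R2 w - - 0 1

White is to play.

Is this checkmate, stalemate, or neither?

White to move; white king on b8.
In check: yes, from the black queen on b7.
King squares — a7: attacked by Bb6; b7: attacked by Nd8; c7: attacked by Bb6; a8: attacked by Qb7; c8: attacked by Qb7.
Legal moves for White: none.
In check with no legal moves → checkmate.

checkmate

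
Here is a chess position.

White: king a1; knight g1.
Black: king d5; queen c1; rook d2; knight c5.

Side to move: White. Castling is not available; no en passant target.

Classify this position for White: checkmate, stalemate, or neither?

checkmate

White to move; white king on a1.
In check: yes, from the black queen on c1.
King squares — b1: attacked by Qc1; a2: attacked by Rd2; b2: attacked by Qc1.
Legal moves for White: none.
In check with no legal moves → checkmate.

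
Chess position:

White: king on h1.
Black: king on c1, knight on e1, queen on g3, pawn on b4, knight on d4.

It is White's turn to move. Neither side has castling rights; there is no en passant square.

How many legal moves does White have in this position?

0

White to move; king on h1.
In check: no.
Legal moves: none.
Count: 0.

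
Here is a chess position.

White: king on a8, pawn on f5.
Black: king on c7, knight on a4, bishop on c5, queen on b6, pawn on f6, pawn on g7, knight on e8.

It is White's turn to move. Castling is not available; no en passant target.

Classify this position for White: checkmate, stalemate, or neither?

stalemate

White to move; white king on a8.
In check: no.
King squares — a7: attacked by Qb6; b7: attacked by Qb6; b8: attacked by Qb6.
Legal moves for White: none.
Not in check and no legal moves → stalemate.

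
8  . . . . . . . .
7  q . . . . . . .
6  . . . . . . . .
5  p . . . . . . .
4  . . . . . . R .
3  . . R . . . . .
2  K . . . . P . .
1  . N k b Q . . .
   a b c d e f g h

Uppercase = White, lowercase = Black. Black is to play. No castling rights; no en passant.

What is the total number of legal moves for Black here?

Black to move; king on c1.
In check: yes, from the white rook on c3.
Legal moves: none.
Count: 0.

0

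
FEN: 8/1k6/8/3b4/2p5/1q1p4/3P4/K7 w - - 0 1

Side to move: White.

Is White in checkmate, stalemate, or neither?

stalemate

White to move; white king on a1.
In check: no.
King squares — b1: attacked by Qb3; a2: attacked by Qb3; b2: attacked by Qb3.
Legal moves for White: none.
Not in check and no legal moves → stalemate.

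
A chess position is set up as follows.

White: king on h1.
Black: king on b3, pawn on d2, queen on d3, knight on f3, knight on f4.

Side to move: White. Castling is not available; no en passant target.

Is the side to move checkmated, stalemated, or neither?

stalemate

White to move; white king on h1.
In check: no.
King squares — g1: attacked by Nf3; g2: attacked by Nf4; h2: attacked by Nf3.
Legal moves for White: none.
Not in check and no legal moves → stalemate.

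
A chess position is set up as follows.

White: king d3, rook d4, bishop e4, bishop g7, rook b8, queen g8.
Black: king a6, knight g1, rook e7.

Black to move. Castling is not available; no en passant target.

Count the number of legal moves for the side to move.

15

Black to move; king on a6.
In check: no.
Legal moves: Re8, Rxg7, Rf7, Rd7, Rc7, Rb7, Ra7, Re6, Re5, Rxe4, Ka7, Ka5, Nh3, Nf3, Ne2.
Count: 15.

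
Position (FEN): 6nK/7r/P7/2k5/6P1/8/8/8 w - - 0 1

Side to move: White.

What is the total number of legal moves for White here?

2

White to move; king on h8.
In check: yes, from the black rook on h7.
Legal moves: Kxg8, Kxh7.
Count: 2.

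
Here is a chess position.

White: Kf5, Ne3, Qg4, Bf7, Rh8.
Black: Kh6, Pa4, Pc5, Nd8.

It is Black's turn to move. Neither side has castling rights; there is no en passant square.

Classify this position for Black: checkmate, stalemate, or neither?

checkmate

Black to move; black king on h6.
In check: yes, from the white rook on h8.
King squares — g5: attacked by Qg4; h5: attacked by Qg4; g6: attacked by Qg4; g7: attacked by Qg4; h7: attacked by Rh8.
Legal moves for Black: none.
In check with no legal moves → checkmate.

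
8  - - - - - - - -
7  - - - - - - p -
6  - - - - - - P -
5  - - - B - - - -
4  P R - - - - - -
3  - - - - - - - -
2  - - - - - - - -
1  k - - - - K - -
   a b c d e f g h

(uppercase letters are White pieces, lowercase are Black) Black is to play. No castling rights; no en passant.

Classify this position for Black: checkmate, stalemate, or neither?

stalemate

Black to move; black king on a1.
In check: no.
King squares — b1: attacked by Rb4; a2: attacked by Bd5; b2: attacked by Rb4.
Legal moves for Black: none.
Not in check and no legal moves → stalemate.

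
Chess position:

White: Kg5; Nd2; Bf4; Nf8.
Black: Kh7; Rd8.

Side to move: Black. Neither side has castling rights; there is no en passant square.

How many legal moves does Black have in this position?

Black to move; king on h7.
In check: yes, from the white knight on f8.
Legal moves: Kh8, Kg8, Kg7, Rxf8.
Count: 4.

4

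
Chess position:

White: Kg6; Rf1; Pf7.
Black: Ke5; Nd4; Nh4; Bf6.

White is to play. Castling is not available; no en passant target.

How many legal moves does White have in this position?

White to move; king on g6.
In check: yes, from the black knight on h4.
Legal moves: Kh7, Kh6, Kh5.
Count: 3.

3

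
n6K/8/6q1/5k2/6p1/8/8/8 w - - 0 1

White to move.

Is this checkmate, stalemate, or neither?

stalemate

White to move; white king on h8.
In check: no.
King squares — g7: attacked by Qg6; h7: attacked by Qg6; g8: attacked by Qg6.
Legal moves for White: none.
Not in check and no legal moves → stalemate.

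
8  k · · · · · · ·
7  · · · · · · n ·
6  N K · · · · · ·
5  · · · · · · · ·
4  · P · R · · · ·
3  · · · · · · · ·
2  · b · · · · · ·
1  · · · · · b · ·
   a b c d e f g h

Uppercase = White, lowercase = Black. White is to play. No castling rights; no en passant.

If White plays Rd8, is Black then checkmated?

After Rd8: black king on a8; in check: yes, from the white rook on d8.
King squares — a7: attacked by Kb6; b7: attacked by Kb6; b8: attacked by Na6.
Black has no legal moves → checkmate.

yes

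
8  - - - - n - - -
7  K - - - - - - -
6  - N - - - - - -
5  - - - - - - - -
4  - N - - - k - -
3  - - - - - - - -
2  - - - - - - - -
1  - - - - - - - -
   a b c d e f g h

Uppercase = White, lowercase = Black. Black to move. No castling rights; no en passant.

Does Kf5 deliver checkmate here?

no

After Kf5: white king on a7; in check: no.
White is not in check, so this cannot be checkmate.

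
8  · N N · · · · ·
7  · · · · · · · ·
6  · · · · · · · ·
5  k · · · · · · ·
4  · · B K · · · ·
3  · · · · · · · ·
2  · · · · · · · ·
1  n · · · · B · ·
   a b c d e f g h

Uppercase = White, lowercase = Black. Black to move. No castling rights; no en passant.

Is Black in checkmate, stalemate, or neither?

Black to move; black king on a5.
In check: no.
Legal moves for Black: Kb4, Ka4, Nb3+, Nc2+.
Black has 4 legal moves and is not in check → neither.

neither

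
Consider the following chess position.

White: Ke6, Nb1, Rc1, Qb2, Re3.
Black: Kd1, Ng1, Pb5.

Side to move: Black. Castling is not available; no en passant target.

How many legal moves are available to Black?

Black to move; king on d1.
In check: yes, from the white rook on c1.
Legal moves: none.
Count: 0.

0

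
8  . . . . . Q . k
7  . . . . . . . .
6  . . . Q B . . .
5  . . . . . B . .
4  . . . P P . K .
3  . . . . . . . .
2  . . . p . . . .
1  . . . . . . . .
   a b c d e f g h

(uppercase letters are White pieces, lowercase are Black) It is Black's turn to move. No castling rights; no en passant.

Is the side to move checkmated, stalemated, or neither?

Black to move; black king on h8.
In check: yes, from the white queen on f8.
King squares — g7: attacked by Qf8; h7: attacked by Bf5; g8: attacked by Be6.
Legal moves for Black: none.
In check with no legal moves → checkmate.

checkmate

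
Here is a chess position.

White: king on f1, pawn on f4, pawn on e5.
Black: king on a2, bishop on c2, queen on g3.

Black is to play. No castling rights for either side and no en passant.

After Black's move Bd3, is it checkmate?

yes

After Bd3: white king on f1; in check: yes, from the black bishop on d3.
King squares — e1: attacked by Qg3; g1: attacked by Qg3; e2: attacked by Bd3; f2: attacked by Qg3; g2: attacked by Qg3.
White has no legal moves → checkmate.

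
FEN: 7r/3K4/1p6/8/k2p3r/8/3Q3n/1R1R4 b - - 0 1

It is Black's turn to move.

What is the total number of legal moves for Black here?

23

Black to move; king on a4.
In check: no.
Legal moves: Rg8, Rf8, Re8, Rd8+, Rc8, Rb8, Ra8, R8h7+, R8h6, R8h5, R4h7+, R4h6, R4h5, Rg4, Rf4, Re4, Rh3, Ka3, Ng4, Nf3, Nf1, b5, d3.
Count: 23.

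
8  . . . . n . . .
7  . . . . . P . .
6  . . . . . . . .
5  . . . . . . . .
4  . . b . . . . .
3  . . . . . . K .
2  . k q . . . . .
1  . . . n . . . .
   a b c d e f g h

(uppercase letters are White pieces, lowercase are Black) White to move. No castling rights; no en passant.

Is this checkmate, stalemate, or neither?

White to move; white king on g3.
In check: no.
Legal moves for White: Kh4, Kg4, Kf4, Kh3, Kf3, fxe8=Q, fxe8=R, fxe8=B, fxe8=N, f8=Q, f8=R, f8=B, f8=N.
White has 13 legal moves and is not in check → neither.

neither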